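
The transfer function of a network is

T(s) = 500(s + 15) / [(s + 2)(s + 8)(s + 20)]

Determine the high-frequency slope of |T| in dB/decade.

-40 dB/decade

Each pole contributes −20 dB/decade at high frequency; each zero contributes +20 dB/decade.
Net: 1 zero(s) − 3 pole(s) → -40 dB/decade.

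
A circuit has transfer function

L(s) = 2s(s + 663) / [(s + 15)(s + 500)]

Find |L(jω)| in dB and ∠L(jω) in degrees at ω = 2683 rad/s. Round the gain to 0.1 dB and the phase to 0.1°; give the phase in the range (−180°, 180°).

6.1 dB, -3.0°

At s = jω = j2683:
zero (s+663): 663 + j2683 → |·| = √(663²+2683²) = √7638058 ≈ 2763.7, ∠ = arctan(2683/663) ≈ 76.12°
zero at origin: s = j2683 → |·| = 2683, ∠ = 90.00°
pole (s+15): 15 + j2683 → |·| = √(15²+2683²) = √7198714 ≈ 2683, ∠ = arctan(2683/15) ≈ 89.68°
pole (s+500): 500 + j2683 → |·| = √(500²+2683²) = √7448489 ≈ 2729.2, ∠ = arctan(2683/500) ≈ 79.44°
|L| = 2 · 7.415e+06 / 7.3224e+06 ≈ 2.0253
Gain = 20 log₁₀(2.0253) ≈ 6.13 dB
∠L = 166.12° − 169.12° = -3.00°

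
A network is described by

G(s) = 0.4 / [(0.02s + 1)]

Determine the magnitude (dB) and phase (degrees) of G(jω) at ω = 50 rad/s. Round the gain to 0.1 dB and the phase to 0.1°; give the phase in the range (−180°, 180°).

-11.0 dB, -45.0°

At ω = 50 rad/s:
pole (1 + j50·0.02) = 1 + j1 → |·| ≈ 1.4142, ∠ ≈ 45.00°
|G| = 0.4 · 1 / (1.4142) ≈ 0.28285
Gain = 20 log₁₀(0.28285) ≈ -10.97 dB
∠G = (0°) − (45.00°) = -45.00°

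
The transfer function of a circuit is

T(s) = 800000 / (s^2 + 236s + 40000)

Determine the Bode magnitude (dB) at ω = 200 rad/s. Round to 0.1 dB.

At s = jω = j200:
quadratic: (j200)² + 236·j200 + 40000 = 0 + j47200 → |·| ≈ 47200, ∠ ≈ 90.00°
|T| = 800000 / 47200 ≈ 16.949
Gain = 20 log₁₀(16.949) ≈ 24.58 dB

24.6 dB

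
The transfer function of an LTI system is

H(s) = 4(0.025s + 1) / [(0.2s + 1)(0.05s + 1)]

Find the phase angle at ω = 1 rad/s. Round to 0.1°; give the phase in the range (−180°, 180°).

At ω = 1 rad/s:
zero (1 + j1·0.025) = 1 + j0.025 → |·| ≈ 1.0003, ∠ ≈ 1.43°
pole (1 + j1·0.2) = 1 + j0.2 → |·| ≈ 1.0198, ∠ ≈ 11.31°
pole (1 + j1·0.05) = 1 + j0.05 → |·| ≈ 1.0012, ∠ ≈ 2.86°
∠H = (1.43°) − (11.31° + 2.86°) = -12.74°

-12.7°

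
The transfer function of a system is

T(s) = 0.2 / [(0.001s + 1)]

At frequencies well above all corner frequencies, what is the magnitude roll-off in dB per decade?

Each pole contributes −20 dB/decade at high frequency; each zero contributes +20 dB/decade.
Net: 0 zero(s) − 1 pole(s) → -20 dB/decade.

-20 dB/decade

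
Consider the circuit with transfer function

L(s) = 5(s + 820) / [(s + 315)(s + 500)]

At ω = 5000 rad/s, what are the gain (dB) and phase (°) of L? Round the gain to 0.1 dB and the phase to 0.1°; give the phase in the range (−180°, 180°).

At s = jω = j5000:
zero (s+820): 820 + j5000 → |·| = √(820²+5000²) = √25672400 ≈ 5066.8, ∠ = arctan(5000/820) ≈ 80.69°
pole (s+315): 315 + j5000 → |·| = √(315²+5000²) = √25099225 ≈ 5009.9, ∠ = arctan(5000/315) ≈ 86.40°
pole (s+500): 500 + j5000 → |·| = √(500²+5000²) = √25250000 ≈ 5024.9, ∠ = arctan(5000/500) ≈ 84.29°
|L| = 5 · 5066.8 / 2.5174e+07 ≈ 0.0010064
Gain = 20 log₁₀(0.0010064) ≈ -59.94 dB
∠L = 80.69° − 170.69° = -90.00°

-59.9 dB, -90.0°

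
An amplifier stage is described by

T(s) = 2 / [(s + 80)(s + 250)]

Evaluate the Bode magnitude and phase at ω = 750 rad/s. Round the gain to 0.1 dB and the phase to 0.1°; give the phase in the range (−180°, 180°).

-109.5 dB, -155.5°

At s = jω = j750:
pole (s+80): 80 + j750 → |·| = √(80²+750²) = √568900 ≈ 754.25, ∠ = arctan(750/80) ≈ 83.91°
pole (s+250): 250 + j750 → |·| = √(250²+750²) = √625000 ≈ 790.57, ∠ = arctan(750/250) ≈ 71.57°
|T| = 2 / 5.9629e+05 ≈ 3.3541e-06
Gain = 20 log₁₀(3.3541e-06) ≈ -109.49 dB
∠T = 0.00° − 155.48° = -155.48°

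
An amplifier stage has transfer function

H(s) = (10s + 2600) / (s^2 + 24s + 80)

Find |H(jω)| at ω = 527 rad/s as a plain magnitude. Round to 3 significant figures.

Substitute s = j527:
Numerator: 10(j527) + 2600 = 2600 + j5270
Denominator: (j527)^2 + 24(j527) + 80 = -277649 + j12648
|N| = √(2600² + 5270²) ≈ 5876.5, ∠N ≈ 63.74°
|D| = √(277649² + 12648²) ≈ 2.7794e+05, ∠D ≈ 177.39°
|H| = 5876.5 / 2.7794e+05 ≈ 0.021143

0.0211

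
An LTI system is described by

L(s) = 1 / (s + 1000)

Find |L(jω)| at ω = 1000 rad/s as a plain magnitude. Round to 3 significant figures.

Substitute s = j1000:
Numerator: 1 = 1 + j0
Denominator: (j1000) + 1000 = 1000 + j1000
|N| = √(1² + 0²) ≈ 1, ∠N ≈ 0.00°
|D| = √(1000² + 1000²) ≈ 1414.2, ∠D ≈ 45.00°
|L| = 1 / 1414.2 ≈ 0.00070711

0.000707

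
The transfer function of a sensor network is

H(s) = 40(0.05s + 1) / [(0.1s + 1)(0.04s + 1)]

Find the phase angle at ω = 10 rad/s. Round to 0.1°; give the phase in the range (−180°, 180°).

-40.2°

At ω = 10 rad/s:
zero (1 + j10·0.05) = 1 + j0.5 → |·| ≈ 1.118, ∠ ≈ 26.57°
pole (1 + j10·0.1) = 1 + j1 → |·| ≈ 1.4142, ∠ ≈ 45.00°
pole (1 + j10·0.04) = 1 + j0.4 → |·| ≈ 1.077, ∠ ≈ 21.80°
∠H = (26.57°) − (45.00° + 21.80°) = -40.23°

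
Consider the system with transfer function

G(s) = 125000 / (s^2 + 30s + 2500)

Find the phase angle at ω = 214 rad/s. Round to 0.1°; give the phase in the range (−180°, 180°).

-171.6°

At s = jω = j214:
quadratic: (j214)² + 30·j214 + 2500 = -43296 + j6420 → |·| ≈ 43769, ∠ ≈ 171.57°
∠G = 0.00° − 171.57° = -171.57°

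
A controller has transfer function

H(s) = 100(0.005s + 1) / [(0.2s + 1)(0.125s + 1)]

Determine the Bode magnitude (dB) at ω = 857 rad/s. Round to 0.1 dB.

-32.4 dB

At ω = 857 rad/s:
zero (1 + j857·0.005) = 1 + j4.285 → |·| ≈ 4.4001, ∠ ≈ 76.86°
pole (1 + j857·0.2) = 1 + j171.4 → |·| ≈ 171.4, ∠ ≈ 89.67°
pole (1 + j857·0.125) = 1 + j107.125 → |·| ≈ 107.13, ∠ ≈ 89.47°
|H| = 100 · 4.4001 / (171.4 · 107.13) ≈ 0.023963
Gain = 20 log₁₀(0.023963) ≈ -32.41 dB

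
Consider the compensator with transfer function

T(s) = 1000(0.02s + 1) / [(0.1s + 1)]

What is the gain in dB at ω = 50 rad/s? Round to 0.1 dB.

48.9 dB

At ω = 50 rad/s:
zero (1 + j50·0.02) = 1 + j1 → |·| ≈ 1.4142, ∠ ≈ 45.00°
pole (1 + j50·0.1) = 1 + j5 → |·| ≈ 5.099, ∠ ≈ 78.69°
|T| = 1000 · 1.4142 / (5.099) ≈ 277.35
Gain = 20 log₁₀(277.35) ≈ 48.86 dB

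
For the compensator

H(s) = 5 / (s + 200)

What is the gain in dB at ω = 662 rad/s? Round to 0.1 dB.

-42.8 dB

Substitute s = j662:
Numerator: 5 = 5 + j0
Denominator: (j662) + 200 = 200 + j662
|N| = √(5² + 0²) ≈ 5, ∠N ≈ 0.00°
|D| = √(200² + 662²) ≈ 691.55, ∠D ≈ 73.19°
|H| = 5 / 691.55 ≈ 0.0072301
Gain = 20 log₁₀(0.0072301) ≈ -42.82 dB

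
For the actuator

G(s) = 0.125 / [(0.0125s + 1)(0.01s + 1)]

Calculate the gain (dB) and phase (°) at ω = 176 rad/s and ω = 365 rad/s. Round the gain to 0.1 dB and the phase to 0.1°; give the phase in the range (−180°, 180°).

At ω = 176 rad/s:
pole (1 + j176·0.0125) = 1 + j2.2 → |·| ≈ 2.4166, ∠ ≈ 65.56°
pole (1 + j176·0.01) = 1 + j1.76 → |·| ≈ 2.0243, ∠ ≈ 60.40°
|G| = 0.125 · 1 / (2.4166 · 2.0243) ≈ 0.025552
Gain = 20 log₁₀(0.025552) ≈ -31.85 dB
∠G = (0°) − (65.56° + 60.40°) = -125.96°

At ω = 365 rad/s:
pole (1 + j365·0.0125) = 1 + j4.5625 → |·| ≈ 4.6708, ∠ ≈ 77.64°
pole (1 + j365·0.01) = 1 + j3.65 → |·| ≈ 3.7845, ∠ ≈ 74.68°
|G| = 0.125 · 1 / (4.6708 · 3.7845) ≈ 0.0070715
Gain = 20 log₁₀(0.0070715) ≈ -43.01 dB
∠G = (0°) − (77.64° + 74.68°) = -152.32°

ω = 176: -31.9 dB, -126.0°; ω = 365: -43.0 dB, -152.3°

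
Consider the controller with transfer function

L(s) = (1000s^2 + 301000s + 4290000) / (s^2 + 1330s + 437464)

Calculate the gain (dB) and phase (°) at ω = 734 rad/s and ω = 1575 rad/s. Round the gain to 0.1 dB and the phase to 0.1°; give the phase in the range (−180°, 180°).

Substitute s = j734:
Numerator: 1000(j734)^2 + 301000(j734) + 4290000 = -534466000 + j220934000
Denominator: (j734)^2 + 1330(j734) + 437464 = -101292 + j976220
|N| = √(534466000² + 220934000²) ≈ 5.7833e+08, ∠N ≈ 157.54°
|D| = √(101292² + 976220²) ≈ 9.8146e+05, ∠D ≈ 95.92°
|L| = 5.7833e+08 / 9.8146e+05 ≈ 589.25
Gain = 20 log₁₀(589.25) ≈ 55.41 dB
∠L = 157.54° − 95.92° = 61.62°

Substitute s = j1575:
Numerator: 1000(j1575)^2 + 301000(j1575) + 4290000 = -2476335000 + j474075000
Denominator: (j1575)^2 + 1330(j1575) + 437464 = -2043161 + j2094750
|N| = √(2476335000² + 474075000²) ≈ 2.5213e+09, ∠N ≈ 169.16°
|D| = √(2043161² + 2094750²) ≈ 2.9262e+06, ∠D ≈ 134.29°
|L| = 2.5213e+09 / 2.9262e+06 ≈ 861.63
Gain = 20 log₁₀(861.63) ≈ 58.71 dB
∠L = 169.16° − 134.29° = 34.87°

ω = 734: 55.4 dB, 61.6°; ω = 1575: 58.7 dB, 34.9°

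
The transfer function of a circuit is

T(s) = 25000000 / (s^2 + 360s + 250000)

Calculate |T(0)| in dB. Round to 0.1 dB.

T(0) = 25000000 / 250000 = 100
20 log₁₀(100) ≈ 40.00 dB

40.0 dB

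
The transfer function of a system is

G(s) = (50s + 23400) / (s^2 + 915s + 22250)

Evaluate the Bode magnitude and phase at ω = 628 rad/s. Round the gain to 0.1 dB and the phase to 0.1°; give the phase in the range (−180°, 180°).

Substitute s = j628:
Numerator: 50(j628) + 23400 = 23400 + j31400
Denominator: (j628)^2 + 915(j628) + 22250 = -372134 + j574620
|N| = √(23400² + 31400²) ≈ 39160, ∠N ≈ 53.31°
|D| = √(372134² + 574620²) ≈ 6.846e+05, ∠D ≈ 122.93°
|G| = 39160 / 6.846e+05 ≈ 0.057201
Gain = 20 log₁₀(0.057201) ≈ -24.85 dB
∠G = 53.31° − 122.93° = -69.62°

-24.9 dB, -69.6°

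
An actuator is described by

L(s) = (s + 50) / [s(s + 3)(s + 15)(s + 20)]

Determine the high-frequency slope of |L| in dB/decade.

-60 dB/decade

Each pole contributes −20 dB/decade at high frequency; each zero contributes +20 dB/decade.
Net: 1 zero(s) − 4 pole(s) → -60 dB/decade.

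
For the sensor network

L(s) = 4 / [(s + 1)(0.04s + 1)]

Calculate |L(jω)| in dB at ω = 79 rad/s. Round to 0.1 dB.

-36.3 dB

At ω = 79 rad/s:
pole (1 + j79·1) = 1 + j79 → |·| ≈ 79.006, ∠ ≈ 89.27°
pole (1 + j79·0.04) = 1 + j3.16 → |·| ≈ 3.3145, ∠ ≈ 72.44°
|L| = 4 · 1 / (79.006 · 3.3145) ≈ 0.015275
Gain = 20 log₁₀(0.015275) ≈ -36.32 dB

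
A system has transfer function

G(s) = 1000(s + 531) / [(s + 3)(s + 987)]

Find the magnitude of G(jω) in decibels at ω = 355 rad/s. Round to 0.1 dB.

At s = jω = j355:
zero (s+531): 531 + j355 → |·| = √(531²+355²) = √407986 ≈ 638.74, ∠ = arctan(355/531) ≈ 33.76°
pole (s+3): 3 + j355 → |·| = √(3²+355²) = √126034 ≈ 355.01, ∠ = arctan(355/3) ≈ 89.52°
pole (s+987): 987 + j355 → |·| = √(987²+355²) = √1100194 ≈ 1048.9, ∠ = arctan(355/987) ≈ 19.78°
|G| = 1000 · 638.74 / 3.7237e+05 ≈ 1.7153
Gain = 20 log₁₀(1.7153) ≈ 4.69 dB

4.7 dB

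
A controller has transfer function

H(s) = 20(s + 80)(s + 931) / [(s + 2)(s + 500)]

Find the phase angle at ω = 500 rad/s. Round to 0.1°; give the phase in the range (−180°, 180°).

-25.6°

At s = jω = j500:
zero (s+80): 80 + j500 → |·| = √(80²+500²) = √256400 ≈ 506.36, ∠ = arctan(500/80) ≈ 80.91°
zero (s+931): 931 + j500 → |·| = √(931²+500²) = √1116761 ≈ 1056.8, ∠ = arctan(500/931) ≈ 28.24°
pole (s+2): 2 + j500 → |·| = √(2²+500²) = √250004 ≈ 500, ∠ = arctan(500/2) ≈ 89.77°
pole (s+500): 500 + j500 → |·| = √(500²+500²) = √500000 ≈ 707.11, ∠ = arctan(500/500) ≈ 45.00°
∠H = 109.15° − 134.77° = -25.62°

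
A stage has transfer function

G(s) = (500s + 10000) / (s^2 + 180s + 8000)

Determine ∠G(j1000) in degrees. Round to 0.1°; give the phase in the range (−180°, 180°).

Substitute s = j1000:
Numerator: 500(j1000) + 10000 = 10000 + j500000
Denominator: (j1000)^2 + 180(j1000) + 8000 = -992000 + j180000
|N| = √(10000² + 500000²) ≈ 5.001e+05, ∠N ≈ 88.85°
|D| = √(992000² + 180000²) ≈ 1.0082e+06, ∠D ≈ 169.72°
∠G = 88.85° − 169.72° = -80.87°

-80.9°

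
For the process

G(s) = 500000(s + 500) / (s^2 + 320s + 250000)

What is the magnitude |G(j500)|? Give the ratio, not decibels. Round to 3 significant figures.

At s = jω = j500:
zero (s+500): 500 + j500 → |·| = √(500²+500²) = √500000 ≈ 707.11, ∠ = arctan(500/500) ≈ 45.00°
quadratic: (j500)² + 320·j500 + 250000 = 0 + j160000 → |·| ≈ 1.6e+05, ∠ ≈ 90.00°
|G| = 500000 · 707.11 / 1.6e+05 ≈ 2209.7

2.21e+03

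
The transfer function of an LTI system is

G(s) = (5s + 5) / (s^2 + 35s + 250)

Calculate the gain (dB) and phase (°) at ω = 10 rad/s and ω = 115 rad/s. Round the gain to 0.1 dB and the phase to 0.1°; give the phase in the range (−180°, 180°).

ω = 10: -17.6 dB, 17.5°; ω = 115: -27.5 dB, -73.3°

Substitute s = j10:
Numerator: 5(j10) + 5 = 5 + j50
Denominator: (j10)^2 + 35(j10) + 250 = 150 + j350
|N| = √(5² + 50²) ≈ 50.249, ∠N ≈ 84.29°
|D| = √(150² + 350²) ≈ 380.79, ∠D ≈ 66.80°
|G| = 50.249 / 380.79 ≈ 0.13196
Gain = 20 log₁₀(0.13196) ≈ -17.59 dB
∠G = 84.29° − 66.80° = 17.49°

Substitute s = j115:
Numerator: 5(j115) + 5 = 5 + j575
Denominator: (j115)^2 + 35(j115) + 250 = -12975 + j4025
|N| = √(5² + 575²) ≈ 575.02, ∠N ≈ 89.50°
|D| = √(12975² + 4025²) ≈ 13585, ∠D ≈ 162.77°
|G| = 575.02 / 13585 ≈ 0.042328
Gain = 20 log₁₀(0.042328) ≈ -27.47 dB
∠G = 89.50° − 162.77° = -73.27°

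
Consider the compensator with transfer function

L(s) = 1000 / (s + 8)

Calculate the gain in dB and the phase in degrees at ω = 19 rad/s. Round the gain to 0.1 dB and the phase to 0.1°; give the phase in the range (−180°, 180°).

Substitute s = j19:
Numerator: 1000 = 1000 + j0
Denominator: (j19) + 8 = 8 + j19
|N| = √(1000² + 0²) ≈ 1000, ∠N ≈ 0.00°
|D| = √(8² + 19²) ≈ 20.616, ∠D ≈ 67.17°
|L| = 1000 / 20.616 ≈ 48.506
Gain = 20 log₁₀(48.506) ≈ 33.72 dB
∠L = 0.00° − 67.17° = -67.17°

33.7 dB, -67.2°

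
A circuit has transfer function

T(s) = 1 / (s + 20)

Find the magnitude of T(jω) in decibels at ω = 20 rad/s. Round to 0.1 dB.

Substitute s = j20:
Numerator: 1 = 1 + j0
Denominator: (j20) + 20 = 20 + j20
|N| = √(1² + 0²) ≈ 1, ∠N ≈ 0.00°
|D| = √(20² + 20²) ≈ 28.284, ∠D ≈ 45.00°
|T| = 1 / 28.284 ≈ 0.035356
Gain = 20 log₁₀(0.035356) ≈ -29.03 dB

-29.0 dB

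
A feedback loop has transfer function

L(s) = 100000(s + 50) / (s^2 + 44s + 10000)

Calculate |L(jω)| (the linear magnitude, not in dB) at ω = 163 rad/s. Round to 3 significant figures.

At s = jω = j163:
zero (s+50): 50 + j163 → |·| = √(50²+163²) = √29069 ≈ 170.5, ∠ = arctan(163/50) ≈ 72.95°
quadratic: (j163)² + 44·j163 + 10000 = -16569 + j7172 → |·| ≈ 18055, ∠ ≈ 156.59°
|L| = 100000 · 170.5 / 18055 ≈ 944.34

944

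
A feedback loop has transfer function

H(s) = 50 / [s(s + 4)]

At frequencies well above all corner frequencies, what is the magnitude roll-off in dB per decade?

Each pole contributes −20 dB/decade at high frequency; each zero contributes +20 dB/decade.
Net: 0 zero(s) − 2 pole(s) → -40 dB/decade.

-40 dB/decade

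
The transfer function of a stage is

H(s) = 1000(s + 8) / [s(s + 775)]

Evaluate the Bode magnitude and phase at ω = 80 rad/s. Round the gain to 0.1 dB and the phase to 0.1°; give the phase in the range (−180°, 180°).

At s = jω = j80:
zero (s+8): 8 + j80 → |·| = √(8²+80²) = √6464 ≈ 80.399, ∠ = arctan(80/8) ≈ 84.29°
pole (s+775): 775 + j80 → |·| = √(775²+80²) = √607025 ≈ 779.12, ∠ = arctan(80/775) ≈ 5.89°
pole at origin: |s| = 80, ∠ = 90.00° (in denominator)
|H| = 1000 · 80.399 / 62330 ≈ 1.2899
Gain = 20 log₁₀(1.2899) ≈ 2.21 dB
∠H = 84.29° − 95.89° = -11.60°

2.2 dB, -11.6°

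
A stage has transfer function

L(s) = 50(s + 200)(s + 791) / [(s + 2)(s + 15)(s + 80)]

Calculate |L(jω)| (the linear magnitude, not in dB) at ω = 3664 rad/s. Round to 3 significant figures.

0.0140

At s = jω = j3664:
zero (s+200): 200 + j3664 → |·| = √(200²+3664²) = √13464896 ≈ 3669.5, ∠ = arctan(3664/200) ≈ 86.88°
zero (s+791): 791 + j3664 → |·| = √(791²+3664²) = √14050577 ≈ 3748.4, ∠ = arctan(3664/791) ≈ 77.82°
pole (s+2): 2 + j3664 → |·| = √(2²+3664²) = √13424900 ≈ 3664, ∠ = arctan(3664/2) ≈ 89.97°
pole (s+15): 15 + j3664 → |·| = √(15²+3664²) = √13425121 ≈ 3664, ∠ = arctan(3664/15) ≈ 89.77°
pole (s+80): 80 + j3664 → |·| = √(80²+3664²) = √13431296 ≈ 3664.9, ∠ = arctan(3664/80) ≈ 88.75°
|L| = 50 · 1.3755e+07 / 4.9201e+10 ≈ 0.013978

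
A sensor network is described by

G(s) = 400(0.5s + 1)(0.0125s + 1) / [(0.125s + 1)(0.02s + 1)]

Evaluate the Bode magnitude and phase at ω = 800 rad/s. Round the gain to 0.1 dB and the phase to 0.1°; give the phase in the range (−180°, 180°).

60.0 dB, -1.7°

At ω = 800 rad/s:
zero (1 + j800·0.5) = 1 + j400 → |·| ≈ 400, ∠ ≈ 89.86°
zero (1 + j800·0.0125) = 1 + j10 → |·| ≈ 10.05, ∠ ≈ 84.29°
pole (1 + j800·0.125) = 1 + j100 → |·| ≈ 100, ∠ ≈ 89.43°
pole (1 + j800·0.02) = 1 + j16 → |·| ≈ 16.031, ∠ ≈ 86.42°
|G| = 400 · 400 · 10.05 / (100 · 16.031) ≈ 1003.1
Gain = 20 log₁₀(1003.1) ≈ 60.03 dB
∠G = (89.86° + 84.29°) − (89.43° + 86.42°) = -1.70°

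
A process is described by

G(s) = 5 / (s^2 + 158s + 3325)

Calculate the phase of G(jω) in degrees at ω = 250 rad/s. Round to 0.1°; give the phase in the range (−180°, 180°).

Substitute s = j250:
Numerator: 5 = 5 + j0
Denominator: (j250)^2 + 158(j250) + 3325 = -59175 + j39500
|N| = √(5² + 0²) ≈ 5, ∠N ≈ 0.00°
|D| = √(59175² + 39500²) ≈ 71147, ∠D ≈ 146.28°
∠G = 0.00° − 146.28° = -146.28°

-146.3°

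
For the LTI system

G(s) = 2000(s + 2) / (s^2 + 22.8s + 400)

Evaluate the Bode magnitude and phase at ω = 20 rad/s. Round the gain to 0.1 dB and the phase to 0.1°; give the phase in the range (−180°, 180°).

38.9 dB, -5.7°

At s = jω = j20:
zero (s+2): 2 + j20 → |·| = √(2²+20²) = √404 ≈ 20.1, ∠ = arctan(20/2) ≈ 84.29°
quadratic: (j20)² + 22.8·j20 + 400 = 0 + j456 → |·| ≈ 456, ∠ ≈ 90.00°
|G| = 2000 · 20.1 / 456 ≈ 88.158
Gain = 20 log₁₀(88.158) ≈ 38.91 dB
∠G = 84.29° − 90.00° = -5.71°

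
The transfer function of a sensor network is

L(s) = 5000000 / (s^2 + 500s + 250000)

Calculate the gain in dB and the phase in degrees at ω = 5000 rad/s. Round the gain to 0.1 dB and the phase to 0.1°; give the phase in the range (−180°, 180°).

-13.9 dB, -174.2°

At s = jω = j5000:
quadratic: (j5000)² + 500·j5000 + 250000 = -24750000 + j2500000 → |·| ≈ 2.4876e+07, ∠ ≈ 174.23°
|L| = 5000000 / 2.4876e+07 ≈ 0.201
Gain = 20 log₁₀(0.201) ≈ -13.94 dB
∠L = 0.00° − 174.23° = -174.23°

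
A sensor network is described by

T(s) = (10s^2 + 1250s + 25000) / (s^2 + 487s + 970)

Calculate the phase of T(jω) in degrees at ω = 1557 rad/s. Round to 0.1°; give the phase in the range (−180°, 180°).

Substitute s = j1557:
Numerator: 10(j1557)^2 + 1250(j1557) + 25000 = -24217490 + j1946250
Denominator: (j1557)^2 + 487(j1557) + 970 = -2423279 + j758259
|N| = √(24217490² + 1946250²) ≈ 2.4296e+07, ∠N ≈ 175.41°
|D| = √(2423279² + 758259²) ≈ 2.5391e+06, ∠D ≈ 162.62°
∠T = 175.41° − 162.62° = 12.79°

12.8°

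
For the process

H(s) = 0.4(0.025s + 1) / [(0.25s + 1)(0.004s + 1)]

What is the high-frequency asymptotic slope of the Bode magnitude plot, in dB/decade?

Each pole contributes −20 dB/decade at high frequency; each zero contributes +20 dB/decade.
Net: 1 zero(s) − 2 pole(s) → -20 dB/decade.

-20 dB/decade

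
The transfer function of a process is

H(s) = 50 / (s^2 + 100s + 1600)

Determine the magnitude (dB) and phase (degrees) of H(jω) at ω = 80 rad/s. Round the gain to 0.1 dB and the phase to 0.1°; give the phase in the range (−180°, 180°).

-45.4 dB, -121.0°

Substitute s = j80:
Numerator: 50 = 50 + j0
Denominator: (j80)^2 + 100(j80) + 1600 = -4800 + j8000
|N| = √(50² + 0²) ≈ 50, ∠N ≈ 0.00°
|D| = √(4800² + 8000²) ≈ 9329.5, ∠D ≈ 120.96°
|H| = 50 / 9329.5 ≈ 0.0053593
Gain = 20 log₁₀(0.0053593) ≈ -45.42 dB
∠H = 0.00° − 120.96° = -120.96°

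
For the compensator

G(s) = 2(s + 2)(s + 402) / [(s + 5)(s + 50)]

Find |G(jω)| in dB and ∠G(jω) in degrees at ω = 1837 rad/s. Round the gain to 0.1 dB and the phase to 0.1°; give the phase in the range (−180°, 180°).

At s = jω = j1837:
zero (s+2): 2 + j1837 → |·| = √(2²+1837²) = √3374573 ≈ 1837, ∠ = arctan(1837/2) ≈ 89.94°
zero (s+402): 402 + j1837 → |·| = √(402²+1837²) = √3536173 ≈ 1880.5, ∠ = arctan(1837/402) ≈ 77.66°
pole (s+5): 5 + j1837 → |·| = √(5²+1837²) = √3374594 ≈ 1837, ∠ = arctan(1837/5) ≈ 89.84°
pole (s+50): 50 + j1837 → |·| = √(50²+1837²) = √3377069 ≈ 1837.7, ∠ = arctan(1837/50) ≈ 88.44°
|G| = 2 · 3.4545e+06 / 3.3759e+06 ≈ 2.0466
Gain = 20 log₁₀(2.0466) ≈ 6.22 dB
∠G = 167.60° − 178.28° = -10.68°

6.2 dB, -10.7°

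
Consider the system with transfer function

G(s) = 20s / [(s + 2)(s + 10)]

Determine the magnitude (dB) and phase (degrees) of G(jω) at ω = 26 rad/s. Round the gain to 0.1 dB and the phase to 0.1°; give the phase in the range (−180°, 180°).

-2.9 dB, -64.6°

At s = jω = j26:
zero at origin: s = j26 → |·| = 26, ∠ = 90.00°
pole (s+2): 2 + j26 → |·| = √(2²+26²) = √680 ≈ 26.077, ∠ = arctan(26/2) ≈ 85.60°
pole (s+10): 10 + j26 → |·| = √(10²+26²) = √776 ≈ 27.857, ∠ = arctan(26/10) ≈ 68.96°
|G| = 20 · 26 / 726.43 ≈ 0.71583
Gain = 20 log₁₀(0.71583) ≈ -2.90 dB
∠G = 90.00° − 154.56° = -64.56°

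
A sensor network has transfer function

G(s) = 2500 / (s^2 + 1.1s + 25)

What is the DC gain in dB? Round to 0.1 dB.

G(0) = 2500 / 25 = 100
20 log₁₀(100) ≈ 40.00 dB

40.0 dB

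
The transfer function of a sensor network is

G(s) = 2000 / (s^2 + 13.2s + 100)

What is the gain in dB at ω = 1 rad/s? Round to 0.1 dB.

26.0 dB

At s = jω = j1:
quadratic: (j1)² + 13.2·j1 + 100 = 99 + j13.2 → |·| ≈ 99.876, ∠ ≈ 7.59°
|G| = 2000 / 99.876 ≈ 20.025
Gain = 20 log₁₀(20.025) ≈ 26.03 dB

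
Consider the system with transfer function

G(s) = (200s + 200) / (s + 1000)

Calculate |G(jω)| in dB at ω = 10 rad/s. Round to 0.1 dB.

Substitute s = j10:
Numerator: 200(j10) + 200 = 200 + j2000
Denominator: (j10) + 1000 = 1000 + j10
|N| = √(200² + 2000²) ≈ 2010, ∠N ≈ 84.29°
|D| = √(1000² + 10²) ≈ 1000, ∠D ≈ 0.57°
|G| = 2010 / 1000 ≈ 2.01
Gain = 20 log₁₀(2.01) ≈ 6.06 dB

6.1 dB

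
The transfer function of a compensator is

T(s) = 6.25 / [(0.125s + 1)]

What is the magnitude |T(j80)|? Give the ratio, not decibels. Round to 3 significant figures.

At ω = 80 rad/s:
pole (1 + j80·0.125) = 1 + j10 → |·| ≈ 10.05, ∠ ≈ 84.29°
|T| = 6.25 · 1 / (10.05) ≈ 0.62189

0.622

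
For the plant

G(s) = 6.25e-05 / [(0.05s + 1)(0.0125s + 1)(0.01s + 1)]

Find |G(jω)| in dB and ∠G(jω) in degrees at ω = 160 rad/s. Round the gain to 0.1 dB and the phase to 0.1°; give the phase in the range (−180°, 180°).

-114.7 dB, 155.7°

At ω = 160 rad/s:
pole (1 + j160·0.05) = 1 + j8 → |·| ≈ 8.0623, ∠ ≈ 82.87°
pole (1 + j160·0.0125) = 1 + j2 → |·| ≈ 2.2361, ∠ ≈ 63.43°
pole (1 + j160·0.01) = 1 + j1.6 → |·| ≈ 1.8868, ∠ ≈ 57.99°
|G| = 6.25e-05 · 1 / (8.0623 · 2.2361 · 1.8868) ≈ 1.8374e-06
Gain = 20 log₁₀(1.8374e-06) ≈ -114.72 dB
∠G = (0°) − (82.87° + 63.43° + 57.99°) = -204.29° ≡ 155.71° (principal value)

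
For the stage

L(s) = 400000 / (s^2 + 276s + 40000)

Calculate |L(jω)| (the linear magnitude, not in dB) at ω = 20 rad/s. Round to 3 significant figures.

At s = jω = j20:
quadratic: (j20)² + 276·j20 + 40000 = 39600 + j5520 → |·| ≈ 39983, ∠ ≈ 7.94°
|L| = 400000 / 39983 ≈ 10.004

10.0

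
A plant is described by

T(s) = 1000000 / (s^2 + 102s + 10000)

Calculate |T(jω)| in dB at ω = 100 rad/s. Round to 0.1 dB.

39.8 dB

At s = jω = j100:
quadratic: (j100)² + 102·j100 + 10000 = 0 + j10200 → |·| ≈ 10200, ∠ ≈ 90.00°
|T| = 1000000 / 10200 ≈ 98.039
Gain = 20 log₁₀(98.039) ≈ 39.83 dB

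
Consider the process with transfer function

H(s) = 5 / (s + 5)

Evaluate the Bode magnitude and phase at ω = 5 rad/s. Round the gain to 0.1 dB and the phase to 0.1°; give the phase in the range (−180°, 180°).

-3.0 dB, -45.0°

At s = jω = j5:
pole (s+5): 5 + j5 → |·| = √(5²+5²) = √50 ≈ 7.0711, ∠ = arctan(5/5) ≈ 45.00°
|H| = 5 / 7.0711 ≈ 0.7071
Gain = 20 log₁₀(0.7071) ≈ -3.01 dB
∠H = 0.00° − 45.00° = -45.00°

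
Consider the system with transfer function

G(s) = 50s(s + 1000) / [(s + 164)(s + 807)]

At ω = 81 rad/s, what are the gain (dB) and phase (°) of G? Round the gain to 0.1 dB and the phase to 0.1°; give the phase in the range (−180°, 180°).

At s = jω = j81:
zero (s+1000): 1000 + j81 → |·| = √(1000²+81²) = √1006561 ≈ 1003.3, ∠ = arctan(81/1000) ≈ 4.63°
zero at origin: s = j81 → |·| = 81, ∠ = 90.00°
pole (s+164): 164 + j81 → |·| = √(164²+81²) = √33457 ≈ 182.91, ∠ = arctan(81/164) ≈ 26.28°
pole (s+807): 807 + j81 → |·| = √(807²+81²) = √657810 ≈ 811.05, ∠ = arctan(81/807) ≈ 5.73°
|G| = 50 · 81267 / 1.4835e+05 ≈ 27.39
Gain = 20 log₁₀(27.39) ≈ 28.75 dB
∠G = 94.63° − 32.01° = 62.62°

28.8 dB, 62.6°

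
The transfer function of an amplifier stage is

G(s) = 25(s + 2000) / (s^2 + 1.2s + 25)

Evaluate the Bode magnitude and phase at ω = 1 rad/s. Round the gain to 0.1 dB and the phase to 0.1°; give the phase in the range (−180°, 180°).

At s = jω = j1:
zero (s+2000): 2000 + j1 → |·| = √(2000²+1²) = √4000001 ≈ 2000, ∠ = arctan(1/2000) ≈ 0.03°
quadratic: (j1)² + 1.2·j1 + 25 = 24 + j1.2 → |·| ≈ 24.03, ∠ ≈ 2.86°
|G| = 25 · 2000 / 24.03 ≈ 2080.7
Gain = 20 log₁₀(2080.7) ≈ 66.36 dB
∠G = 0.03° − 2.86° = -2.83°

66.4 dB, -2.8°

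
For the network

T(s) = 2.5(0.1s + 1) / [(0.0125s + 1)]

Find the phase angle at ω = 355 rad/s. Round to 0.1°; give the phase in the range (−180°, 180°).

At ω = 355 rad/s:
zero (1 + j355·0.1) = 1 + j35.5 → |·| ≈ 35.514, ∠ ≈ 88.39°
pole (1 + j355·0.0125) = 1 + j4.4375 → |·| ≈ 4.5488, ∠ ≈ 77.30°
∠T = (88.39°) − (77.30°) = 11.09°

11.1°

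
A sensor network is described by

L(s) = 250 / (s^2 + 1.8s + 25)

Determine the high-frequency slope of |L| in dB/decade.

Each pole contributes −20 dB/decade at high frequency; each zero contributes +20 dB/decade.
Net: 0 zero(s) − 2 pole(s) → -40 dB/decade.

-40 dB/decade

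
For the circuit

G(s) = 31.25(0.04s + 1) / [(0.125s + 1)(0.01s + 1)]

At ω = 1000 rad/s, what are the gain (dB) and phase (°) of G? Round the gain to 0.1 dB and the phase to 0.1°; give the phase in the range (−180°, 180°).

At ω = 1000 rad/s:
zero (1 + j1000·0.04) = 1 + j40 → |·| ≈ 40.012, ∠ ≈ 88.57°
pole (1 + j1000·0.125) = 1 + j125 → |·| ≈ 125, ∠ ≈ 89.54°
pole (1 + j1000·0.01) = 1 + j10 → |·| ≈ 10.05, ∠ ≈ 84.29°
|G| = 31.25 · 40.012 / (125 · 10.05) ≈ 0.99532
Gain = 20 log₁₀(0.99532) ≈ -0.04 dB
∠G = (88.57°) − (89.54° + 84.29°) = -85.26°

-0.0 dB, -85.3°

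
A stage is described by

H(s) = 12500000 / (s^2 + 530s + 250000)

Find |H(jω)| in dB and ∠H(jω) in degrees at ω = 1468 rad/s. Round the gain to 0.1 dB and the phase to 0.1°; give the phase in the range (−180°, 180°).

15.7 dB, -157.8°

At s = jω = j1468:
quadratic: (j1468)² + 530·j1468 + 250000 = -1905024 + j778040 → |·| ≈ 2.0578e+06, ∠ ≈ 157.78°
|H| = 12500000 / 2.0578e+06 ≈ 6.0744
Gain = 20 log₁₀(6.0744) ≈ 15.67 dB
∠H = 0.00° − 157.78° = -157.78°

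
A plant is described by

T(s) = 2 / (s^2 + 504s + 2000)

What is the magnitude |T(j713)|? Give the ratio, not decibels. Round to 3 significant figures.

3.22e-06

Substitute s = j713:
Numerator: 2 = 2 + j0
Denominator: (j713)^2 + 504(j713) + 2000 = -506369 + j359352
|N| = √(2² + 0²) ≈ 2, ∠N ≈ 0.00°
|D| = √(506369² + 359352²) ≈ 6.2092e+05, ∠D ≈ 144.64°
|T| = 2 / 6.2092e+05 ≈ 3.221e-06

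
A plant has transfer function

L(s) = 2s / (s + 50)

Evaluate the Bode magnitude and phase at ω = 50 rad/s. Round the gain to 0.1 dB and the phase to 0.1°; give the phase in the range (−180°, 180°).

At s = jω = j50:
zero at origin: s = j50 → |·| = 50, ∠ = 90.00°
pole (s+50): 50 + j50 → |·| = √(50²+50²) = √5000 ≈ 70.711, ∠ = arctan(50/50) ≈ 45.00°
|L| = 2 · 50 / 70.711 ≈ 1.4142
Gain = 20 log₁₀(1.4142) ≈ 3.01 dB
∠L = 90.00° − 45.00° = 45.00°

3.0 dB, 45.0°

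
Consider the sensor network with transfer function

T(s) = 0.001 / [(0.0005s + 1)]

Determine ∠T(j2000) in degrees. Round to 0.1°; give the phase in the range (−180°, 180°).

At ω = 2000 rad/s:
pole (1 + j2000·0.0005) = 1 + j1 → |·| ≈ 1.4142, ∠ ≈ 45.00°
∠T = (0°) − (45.00°) = -45.00°

-45.0°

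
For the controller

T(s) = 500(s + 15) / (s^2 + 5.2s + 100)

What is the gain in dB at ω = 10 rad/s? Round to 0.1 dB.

At s = jω = j10:
zero (s+15): 15 + j10 → |·| = √(15²+10²) = √325 ≈ 18.028, ∠ = arctan(10/15) ≈ 33.69°
quadratic: (j10)² + 5.2·j10 + 100 = 0 + j52 → |·| ≈ 52, ∠ ≈ 90.00°
|T| = 500 · 18.028 / 52 ≈ 173.35
Gain = 20 log₁₀(173.35) ≈ 44.78 dB

44.8 dB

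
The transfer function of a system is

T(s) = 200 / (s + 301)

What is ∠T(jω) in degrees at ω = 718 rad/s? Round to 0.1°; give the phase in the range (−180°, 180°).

-67.3°

Substitute s = j718:
Numerator: 200 = 200 + j0
Denominator: (j718) + 301 = 301 + j718
|N| = √(200² + 0²) ≈ 200, ∠N ≈ 0.00°
|D| = √(301² + 718²) ≈ 778.54, ∠D ≈ 67.26°
∠T = 0.00° − 67.26° = -67.26°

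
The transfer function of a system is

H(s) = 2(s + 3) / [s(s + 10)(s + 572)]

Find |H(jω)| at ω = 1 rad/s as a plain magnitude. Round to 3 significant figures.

0.00110

At s = jω = j1:
zero (s+3): 3 + j1 → |·| = √(3²+1²) = √10 ≈ 3.1623, ∠ = arctan(1/3) ≈ 18.43°
pole (s+10): 10 + j1 → |·| = √(10²+1²) = √101 ≈ 10.05, ∠ = arctan(1/10) ≈ 5.71°
pole (s+572): 572 + j1 → |·| = √(572²+1²) = √327185 ≈ 572, ∠ = arctan(1/572) ≈ 0.10°
pole at origin: |s| = 1, ∠ = 90.00° (in denominator)
|H| = 2 · 3.1623 / 5748.6 ≈ 0.0011002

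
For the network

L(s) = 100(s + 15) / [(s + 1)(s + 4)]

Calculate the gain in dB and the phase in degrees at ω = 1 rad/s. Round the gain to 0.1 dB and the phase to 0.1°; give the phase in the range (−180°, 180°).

At s = jω = j1:
zero (s+15): 15 + j1 → |·| = √(15²+1²) = √226 ≈ 15.033, ∠ = arctan(1/15) ≈ 3.81°
pole (s+1): 1 + j1 → |·| = √(1²+1²) = √2 ≈ 1.4142, ∠ = arctan(1/1) ≈ 45.00°
pole (s+4): 4 + j1 → |·| = √(4²+1²) = √17 ≈ 4.1231, ∠ = arctan(1/4) ≈ 14.04°
|L| = 100 · 15.033 / 5.8309 ≈ 257.82
Gain = 20 log₁₀(257.82) ≈ 48.23 dB
∠L = 3.81° − 59.04° = -55.23°

48.2 dB, -55.2°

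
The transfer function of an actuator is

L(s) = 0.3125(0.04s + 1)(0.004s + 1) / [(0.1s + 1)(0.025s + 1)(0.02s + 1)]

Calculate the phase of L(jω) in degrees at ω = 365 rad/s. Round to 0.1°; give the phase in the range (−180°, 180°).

At ω = 365 rad/s:
zero (1 + j365·0.04) = 1 + j14.6 → |·| ≈ 14.634, ∠ ≈ 86.08°
zero (1 + j365·0.004) = 1 + j1.46 → |·| ≈ 1.7696, ∠ ≈ 55.59°
pole (1 + j365·0.1) = 1 + j36.5 → |·| ≈ 36.514, ∠ ≈ 88.43°
pole (1 + j365·0.025) = 1 + j9.125 → |·| ≈ 9.1796, ∠ ≈ 83.75°
pole (1 + j365·0.02) = 1 + j7.3 → |·| ≈ 7.3682, ∠ ≈ 82.20°
∠L = (86.08° + 55.59°) − (88.43° + 83.75° + 82.20°) = -112.71°

-112.7°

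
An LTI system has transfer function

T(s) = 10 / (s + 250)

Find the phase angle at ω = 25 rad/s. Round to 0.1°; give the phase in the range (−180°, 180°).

Substitute s = j25:
Numerator: 10 = 10 + j0
Denominator: (j25) + 250 = 250 + j25
|N| = √(10² + 0²) ≈ 10, ∠N ≈ 0.00°
|D| = √(250² + 25²) ≈ 251.25, ∠D ≈ 5.71°
∠T = 0.00° − 5.71° = -5.71°

-5.7°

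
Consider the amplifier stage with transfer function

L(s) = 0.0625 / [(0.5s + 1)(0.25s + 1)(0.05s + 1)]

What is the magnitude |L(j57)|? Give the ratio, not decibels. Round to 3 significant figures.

At ω = 57 rad/s:
pole (1 + j57·0.5) = 1 + j28.5 → |·| ≈ 28.518, ∠ ≈ 87.99°
pole (1 + j57·0.25) = 1 + j14.25 → |·| ≈ 14.285, ∠ ≈ 85.99°
pole (1 + j57·0.05) = 1 + j2.85 → |·| ≈ 3.0203, ∠ ≈ 70.67°
|L| = 0.0625 · 1 / (28.518 · 14.285 · 3.0203) ≈ 5.0796e-05

5.08e-05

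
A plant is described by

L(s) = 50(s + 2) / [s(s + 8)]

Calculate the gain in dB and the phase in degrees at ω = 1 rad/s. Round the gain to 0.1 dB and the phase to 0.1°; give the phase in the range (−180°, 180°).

At s = jω = j1:
zero (s+2): 2 + j1 → |·| = √(2²+1²) = √5 ≈ 2.2361, ∠ = arctan(1/2) ≈ 26.57°
pole (s+8): 8 + j1 → |·| = √(8²+1²) = √65 ≈ 8.0623, ∠ = arctan(1/8) ≈ 7.13°
pole at origin: |s| = 1, ∠ = 90.00° (in denominator)
|L| = 50 · 2.2361 / 8.0623 ≈ 13.868
Gain = 20 log₁₀(13.868) ≈ 22.84 dB
∠L = 26.57° − 97.13° = -70.56°

22.8 dB, -70.6°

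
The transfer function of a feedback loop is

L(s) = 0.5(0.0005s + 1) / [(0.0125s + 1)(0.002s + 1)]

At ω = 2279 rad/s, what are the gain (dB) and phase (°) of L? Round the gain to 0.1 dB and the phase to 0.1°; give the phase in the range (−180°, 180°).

-44.9 dB, -116.9°

At ω = 2279 rad/s:
zero (1 + j2279·0.0005) = 1 + j1.1395 → |·| ≈ 1.5161, ∠ ≈ 48.73°
pole (1 + j2279·0.0125) = 1 + j28.4875 → |·| ≈ 28.505, ∠ ≈ 87.99°
pole (1 + j2279·0.002) = 1 + j4.558 → |·| ≈ 4.6664, ∠ ≈ 77.63°
|L| = 0.5 · 1.5161 / (28.505 · 4.6664) ≈ 0.0056989
Gain = 20 log₁₀(0.0056989) ≈ -44.88 dB
∠L = (48.73°) − (87.99° + 77.63°) = -116.89°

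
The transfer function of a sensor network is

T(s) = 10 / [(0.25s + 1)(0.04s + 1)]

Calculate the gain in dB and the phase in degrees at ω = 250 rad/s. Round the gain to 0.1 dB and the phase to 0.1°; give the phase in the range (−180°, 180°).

-36.0 dB, -173.4°

At ω = 250 rad/s:
pole (1 + j250·0.25) = 1 + j62.5 → |·| ≈ 62.508, ∠ ≈ 89.08°
pole (1 + j250·0.04) = 1 + j10 → |·| ≈ 10.05, ∠ ≈ 84.29°
|T| = 10 · 1 / (62.508 · 10.05) ≈ 0.015918
Gain = 20 log₁₀(0.015918) ≈ -35.96 dB
∠T = (0°) − (89.08° + 84.29°) = -173.37°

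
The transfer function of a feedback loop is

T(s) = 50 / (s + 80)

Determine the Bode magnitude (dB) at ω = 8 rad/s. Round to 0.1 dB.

At s = jω = j8:
pole (s+80): 80 + j8 → |·| = √(80²+8²) = √6464 ≈ 80.399, ∠ = arctan(8/80) ≈ 5.71°
|T| = 50 / 80.399 ≈ 0.6219
Gain = 20 log₁₀(0.6219) ≈ -4.13 dB

-4.1 dB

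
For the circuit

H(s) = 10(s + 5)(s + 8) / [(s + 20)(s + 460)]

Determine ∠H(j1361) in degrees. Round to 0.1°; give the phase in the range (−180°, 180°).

19.0°

At s = jω = j1361:
zero (s+5): 5 + j1361 → |·| = √(5²+1361²) = √1852346 ≈ 1361, ∠ = arctan(1361/5) ≈ 89.79°
zero (s+8): 8 + j1361 → |·| = √(8²+1361²) = √1852385 ≈ 1361, ∠ = arctan(1361/8) ≈ 89.66°
pole (s+20): 20 + j1361 → |·| = √(20²+1361²) = √1852721 ≈ 1361.1, ∠ = arctan(1361/20) ≈ 89.16°
pole (s+460): 460 + j1361 → |·| = √(460²+1361²) = √2063921 ≈ 1436.6, ∠ = arctan(1361/460) ≈ 71.33°
∠H = 179.45° − 160.49° = 18.96°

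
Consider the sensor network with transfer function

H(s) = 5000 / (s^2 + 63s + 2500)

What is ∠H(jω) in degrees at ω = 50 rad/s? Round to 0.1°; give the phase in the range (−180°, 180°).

-90.0°

At s = jω = j50:
quadratic: (j50)² + 63·j50 + 2500 = 0 + j3150 → |·| ≈ 3150, ∠ ≈ 90.00°
∠H = 0.00° − 90.00° = -90.00°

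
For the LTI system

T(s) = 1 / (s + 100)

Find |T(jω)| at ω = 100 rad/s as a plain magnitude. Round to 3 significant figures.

Substitute s = j100:
Numerator: 1 = 1 + j0
Denominator: (j100) + 100 = 100 + j100
|N| = √(1² + 0²) ≈ 1, ∠N ≈ 0.00°
|D| = √(100² + 100²) ≈ 141.42, ∠D ≈ 45.00°
|T| = 1 / 141.42 ≈ 0.0070711

0.00707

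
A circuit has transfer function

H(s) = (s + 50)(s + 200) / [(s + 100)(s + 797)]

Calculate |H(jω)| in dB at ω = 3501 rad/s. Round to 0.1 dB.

At s = jω = j3501:
zero (s+50): 50 + j3501 → |·| = √(50²+3501²) = √12259501 ≈ 3501.4, ∠ = arctan(3501/50) ≈ 89.18°
zero (s+200): 200 + j3501 → |·| = √(200²+3501²) = √12297001 ≈ 3506.7, ∠ = arctan(3501/200) ≈ 86.73°
pole (s+100): 100 + j3501 → |·| = √(100²+3501²) = √12267001 ≈ 3502.4, ∠ = arctan(3501/100) ≈ 88.36°
pole (s+797): 797 + j3501 → |·| = √(797²+3501²) = √12892210 ≈ 3590.6, ∠ = arctan(3501/797) ≈ 77.18°
|H| = 1 · 1.2278e+07 / 1.2576e+07 ≈ 0.9763
Gain = 20 log₁₀(0.9763) ≈ -0.21 dB

-0.2 dB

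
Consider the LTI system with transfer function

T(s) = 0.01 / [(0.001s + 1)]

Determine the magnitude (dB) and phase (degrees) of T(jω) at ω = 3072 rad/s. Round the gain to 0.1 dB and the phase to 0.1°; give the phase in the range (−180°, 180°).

-50.2 dB, -72.0°

At ω = 3072 rad/s:
pole (1 + j3072·0.001) = 1 + j3.072 → |·| ≈ 3.2307, ∠ ≈ 71.97°
|T| = 0.01 · 1 / (3.2307) ≈ 0.0030953
Gain = 20 log₁₀(0.0030953) ≈ -50.19 dB
∠T = (0°) − (71.97°) = -71.97°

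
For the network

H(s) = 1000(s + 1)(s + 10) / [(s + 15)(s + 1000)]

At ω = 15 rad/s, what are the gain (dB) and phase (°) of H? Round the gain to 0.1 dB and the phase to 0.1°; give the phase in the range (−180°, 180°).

22.1 dB, 96.6°

At s = jω = j15:
zero (s+1): 1 + j15 → |·| = √(1²+15²) = √226 ≈ 15.033, ∠ = arctan(15/1) ≈ 86.19°
zero (s+10): 10 + j15 → |·| = √(10²+15²) = √325 ≈ 18.028, ∠ = arctan(15/10) ≈ 56.31°
pole (s+15): 15 + j15 → |·| = √(15²+15²) = √450 ≈ 21.213, ∠ = arctan(15/15) ≈ 45.00°
pole (s+1000): 1000 + j15 → |·| = √(1000²+15²) = √1000225 ≈ 1000.1, ∠ = arctan(15/1000) ≈ 0.86°
|H| = 1000 · 271.01 / 21215 ≈ 12.774
Gain = 20 log₁₀(12.774) ≈ 22.13 dB
∠H = 142.50° − 45.86° = 96.64°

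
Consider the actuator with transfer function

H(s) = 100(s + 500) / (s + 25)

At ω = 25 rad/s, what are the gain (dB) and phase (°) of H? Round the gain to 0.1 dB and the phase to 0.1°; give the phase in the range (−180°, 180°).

63.0 dB, -42.1°

At s = jω = j25:
zero (s+500): 500 + j25 → |·| = √(500²+25²) = √250625 ≈ 500.62, ∠ = arctan(25/500) ≈ 2.86°
pole (s+25): 25 + j25 → |·| = √(25²+25²) = √1250 ≈ 35.355, ∠ = arctan(25/25) ≈ 45.00°
|H| = 100 · 500.62 / 35.355 ≈ 1416
Gain = 20 log₁₀(1416) ≈ 63.02 dB
∠H = 2.86° − 45.00° = -42.14°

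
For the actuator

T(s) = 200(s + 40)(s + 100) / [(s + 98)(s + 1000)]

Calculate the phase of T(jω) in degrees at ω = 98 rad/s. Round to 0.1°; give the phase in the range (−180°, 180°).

61.6°

At s = jω = j98:
zero (s+40): 40 + j98 → |·| = √(40²+98²) = √11204 ≈ 105.85, ∠ = arctan(98/40) ≈ 67.80°
zero (s+100): 100 + j98 → |·| = √(100²+98²) = √19604 ≈ 140.01, ∠ = arctan(98/100) ≈ 44.42°
pole (s+98): 98 + j98 → |·| = √(98²+98²) = √19208 ≈ 138.59, ∠ = arctan(98/98) ≈ 45.00°
pole (s+1000): 1000 + j98 → |·| = √(1000²+98²) = √1009604 ≈ 1004.8, ∠ = arctan(98/1000) ≈ 5.60°
∠T = 112.22° − 50.60° = 61.62°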